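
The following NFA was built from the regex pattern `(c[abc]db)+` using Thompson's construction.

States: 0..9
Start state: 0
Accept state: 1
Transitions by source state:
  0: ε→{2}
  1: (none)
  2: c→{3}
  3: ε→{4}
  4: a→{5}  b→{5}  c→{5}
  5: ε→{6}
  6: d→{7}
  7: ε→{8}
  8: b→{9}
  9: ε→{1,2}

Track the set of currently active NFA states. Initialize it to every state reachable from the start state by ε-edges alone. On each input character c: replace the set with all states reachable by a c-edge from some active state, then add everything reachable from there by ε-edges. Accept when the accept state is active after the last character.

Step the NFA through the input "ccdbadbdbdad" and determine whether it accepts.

Answer: REJECT

Trace:
start: ε-closure({0}) = {0,2}
'c' @ 1: {3,4}
'c' @ 2: {5,6}
'd' @ 3: {7,8}
'b' @ 4: {1,2,9}  [accepting]
'a' @ 5: {}  — no active states
rest 'dbdbdad' ignored (set empty)
end set {} — state 1 not in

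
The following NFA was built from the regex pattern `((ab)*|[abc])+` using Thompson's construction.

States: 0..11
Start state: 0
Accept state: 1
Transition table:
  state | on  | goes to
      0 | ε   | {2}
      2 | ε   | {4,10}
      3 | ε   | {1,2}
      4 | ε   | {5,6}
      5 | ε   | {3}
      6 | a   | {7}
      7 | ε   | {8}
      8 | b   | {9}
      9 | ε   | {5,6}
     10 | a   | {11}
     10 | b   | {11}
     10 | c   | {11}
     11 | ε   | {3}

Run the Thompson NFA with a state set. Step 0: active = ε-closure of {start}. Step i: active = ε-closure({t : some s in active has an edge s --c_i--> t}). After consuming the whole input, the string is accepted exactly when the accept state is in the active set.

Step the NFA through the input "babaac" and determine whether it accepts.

Answer: ACCEPT

Derivation:
initial (ε-close {0}): {0,1,2,3,4,5,6,10}
'b' @ 1: {1,2,3,4,5,6,10,11}  (accept∈set)
'a' @ 2: {1,2,3,4,5,6,7,8,10,11}  (accept∈set)
'b' @ 3: {1,2,3,4,5,6,9,10,11}  (accept∈set)
'a' @ 4: {1,2,3,4,5,6,7,8,10,11}  (accept∈set)
'a' @ 5: {1,2,3,4,5,6,7,8,10,11}  (accept∈set)
'c' @ 6: {1,2,3,4,5,6,10,11}  (accept∈set)
end set {1,2,3,4,5,6,10,11} — state 1 in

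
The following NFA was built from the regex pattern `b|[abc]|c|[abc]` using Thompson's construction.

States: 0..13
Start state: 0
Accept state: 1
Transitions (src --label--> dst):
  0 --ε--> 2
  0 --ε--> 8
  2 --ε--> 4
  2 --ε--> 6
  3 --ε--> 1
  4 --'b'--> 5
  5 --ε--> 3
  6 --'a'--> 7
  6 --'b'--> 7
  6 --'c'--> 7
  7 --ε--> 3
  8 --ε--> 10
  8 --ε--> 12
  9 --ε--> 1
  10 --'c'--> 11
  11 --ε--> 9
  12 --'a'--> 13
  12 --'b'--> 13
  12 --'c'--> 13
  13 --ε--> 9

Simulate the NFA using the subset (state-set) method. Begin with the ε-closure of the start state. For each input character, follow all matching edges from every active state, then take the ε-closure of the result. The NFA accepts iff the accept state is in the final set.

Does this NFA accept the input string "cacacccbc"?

Answer: REJECT

Derivation:
initial (ε-close {0}): {0,2,4,6,8,10,12}
'c' @ 1: {1,3,7,9,11,13}  [accepting]
'a' @ 2: {}  — state set empty
rest 'cacccbc' ignored (set empty)
after full input: {}  (accept=1 not in)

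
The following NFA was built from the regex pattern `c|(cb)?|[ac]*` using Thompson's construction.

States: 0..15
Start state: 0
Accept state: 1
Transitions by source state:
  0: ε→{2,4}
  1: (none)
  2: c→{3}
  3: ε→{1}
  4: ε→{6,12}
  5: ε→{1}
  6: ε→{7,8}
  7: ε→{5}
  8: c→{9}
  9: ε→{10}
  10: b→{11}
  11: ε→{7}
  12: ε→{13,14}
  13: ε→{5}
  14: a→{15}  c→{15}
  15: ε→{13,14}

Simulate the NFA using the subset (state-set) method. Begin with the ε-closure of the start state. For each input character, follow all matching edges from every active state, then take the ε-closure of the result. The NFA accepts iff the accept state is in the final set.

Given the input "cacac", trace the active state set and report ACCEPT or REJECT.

start: ε-closure({0}) = {0,1,2,4,5,6,7,8,12,13,14}
'c' @ 1: {1,3,5,9,10,13,14,15}  ✓accept
'a' @ 2: {1,5,13,14,15}  ✓accept
'c' @ 3: {1,5,13,14,15}  ✓accept
'a' @ 4: {1,5,13,14,15}  ✓accept
'c' @ 5: {1,5,13,14,15}  ✓accept
final: {1,5,13,14,15}; accept 1 in set

Answer: ACCEPT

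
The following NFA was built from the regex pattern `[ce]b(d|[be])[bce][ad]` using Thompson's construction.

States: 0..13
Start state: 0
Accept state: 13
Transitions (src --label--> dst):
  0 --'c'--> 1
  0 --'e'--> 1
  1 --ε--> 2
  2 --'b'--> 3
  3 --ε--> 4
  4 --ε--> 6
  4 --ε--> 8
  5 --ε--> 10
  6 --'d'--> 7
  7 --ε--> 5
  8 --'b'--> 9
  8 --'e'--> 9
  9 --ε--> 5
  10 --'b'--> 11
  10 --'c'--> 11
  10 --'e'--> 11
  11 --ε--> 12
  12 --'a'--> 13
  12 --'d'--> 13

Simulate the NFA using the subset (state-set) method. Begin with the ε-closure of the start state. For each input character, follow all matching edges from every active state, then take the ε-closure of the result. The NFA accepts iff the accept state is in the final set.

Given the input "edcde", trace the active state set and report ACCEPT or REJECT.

initial (ε-close {0}): {0}
'e' @ 1: {1,2}
'd' @ 2: {}  — no active states
rest 'cde' ignored (set empty)
final: {}; accept 13 not in set

Answer: REJECT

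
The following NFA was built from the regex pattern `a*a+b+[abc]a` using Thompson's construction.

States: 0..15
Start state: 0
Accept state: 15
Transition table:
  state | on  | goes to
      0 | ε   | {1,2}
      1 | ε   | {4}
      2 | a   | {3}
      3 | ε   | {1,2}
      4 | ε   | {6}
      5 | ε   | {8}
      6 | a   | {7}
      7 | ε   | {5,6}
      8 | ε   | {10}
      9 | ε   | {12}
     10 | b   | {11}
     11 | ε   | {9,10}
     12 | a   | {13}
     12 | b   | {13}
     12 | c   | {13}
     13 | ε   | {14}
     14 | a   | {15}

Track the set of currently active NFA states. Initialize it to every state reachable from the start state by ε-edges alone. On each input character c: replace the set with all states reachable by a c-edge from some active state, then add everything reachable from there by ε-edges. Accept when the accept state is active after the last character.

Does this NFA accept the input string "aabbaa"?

start: ε-closure({0}) = {0,1,2,4,6}
'a' @ 1: {1,2,3,4,5,6,7,8,10}
'a' @ 2: {1,2,3,4,5,6,7,8,10}
'b' @ 3: {9,10,11,12}
'b' @ 4: {9,10,11,12,13,14}
'a' @ 5: {13,14,15}  [accepting]
'a' @ 6: {15}  [accepting]
end set {15} — state 15 in

Answer: ACCEPT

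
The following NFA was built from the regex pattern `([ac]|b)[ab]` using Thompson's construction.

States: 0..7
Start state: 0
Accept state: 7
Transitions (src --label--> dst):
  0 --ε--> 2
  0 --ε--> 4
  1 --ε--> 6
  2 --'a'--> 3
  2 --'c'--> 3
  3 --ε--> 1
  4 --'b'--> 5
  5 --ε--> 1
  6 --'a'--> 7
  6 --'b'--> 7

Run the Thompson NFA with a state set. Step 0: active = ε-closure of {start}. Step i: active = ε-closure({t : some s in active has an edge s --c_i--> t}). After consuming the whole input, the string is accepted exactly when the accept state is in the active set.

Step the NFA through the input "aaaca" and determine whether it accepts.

initial (ε-close {0}): {0,2,4}
'a' @ 1: {1,3,6}
'a' @ 2: {7}  [accepting]
'a' @ 3: {}  — no active states
rest 'ca' ignored (set empty)
final: {}; accept 7 not in set

Answer: REJECT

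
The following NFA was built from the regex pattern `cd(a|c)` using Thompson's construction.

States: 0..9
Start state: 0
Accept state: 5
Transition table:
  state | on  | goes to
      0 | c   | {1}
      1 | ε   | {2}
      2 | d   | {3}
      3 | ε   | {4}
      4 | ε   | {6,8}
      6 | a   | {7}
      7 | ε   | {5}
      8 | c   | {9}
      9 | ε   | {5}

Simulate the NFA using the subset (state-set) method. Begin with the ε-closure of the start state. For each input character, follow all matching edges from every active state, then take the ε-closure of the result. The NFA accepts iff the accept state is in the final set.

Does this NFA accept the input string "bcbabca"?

start: ε-closure({0}) = {0}
'b' @ 1: {}  — dead — no transitions
rest 'cbabca' ignored (set empty)
end set {} — state 5 not in

Answer: REJECT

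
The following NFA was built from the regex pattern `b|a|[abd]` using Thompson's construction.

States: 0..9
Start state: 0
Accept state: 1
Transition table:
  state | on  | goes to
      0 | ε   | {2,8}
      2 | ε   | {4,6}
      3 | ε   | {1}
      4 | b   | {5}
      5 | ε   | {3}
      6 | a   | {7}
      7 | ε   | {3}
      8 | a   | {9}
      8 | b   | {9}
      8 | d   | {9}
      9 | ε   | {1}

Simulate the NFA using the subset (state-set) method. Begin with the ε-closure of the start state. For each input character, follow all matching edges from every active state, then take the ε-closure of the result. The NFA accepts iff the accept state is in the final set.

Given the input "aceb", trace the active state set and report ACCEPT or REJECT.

Answer: REJECT

Trace:
initial (ε-close {0}): {0,2,4,6,8}
'a' @ 1: {1,3,7,9}  (accept∈set)
'c' @ 2: {}  — state set empty
rest 'eb' ignored (set empty)
end set {} — state 1 not in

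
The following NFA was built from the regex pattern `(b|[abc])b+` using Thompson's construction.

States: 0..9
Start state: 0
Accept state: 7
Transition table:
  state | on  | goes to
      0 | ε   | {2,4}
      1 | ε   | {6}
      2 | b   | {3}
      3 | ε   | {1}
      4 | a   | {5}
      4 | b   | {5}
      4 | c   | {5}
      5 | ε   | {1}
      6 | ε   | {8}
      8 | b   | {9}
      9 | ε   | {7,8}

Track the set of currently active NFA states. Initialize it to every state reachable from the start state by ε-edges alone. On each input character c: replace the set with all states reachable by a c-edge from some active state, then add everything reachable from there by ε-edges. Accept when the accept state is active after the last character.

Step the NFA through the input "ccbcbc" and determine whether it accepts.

initial (ε-close {0}): {0,2,4}
'c' @ 1: {1,5,6,8}
'c' @ 2: {}  — state set empty
rest 'bcbc' ignored (set empty)
end set {} — state 7 not in

Answer: REJECT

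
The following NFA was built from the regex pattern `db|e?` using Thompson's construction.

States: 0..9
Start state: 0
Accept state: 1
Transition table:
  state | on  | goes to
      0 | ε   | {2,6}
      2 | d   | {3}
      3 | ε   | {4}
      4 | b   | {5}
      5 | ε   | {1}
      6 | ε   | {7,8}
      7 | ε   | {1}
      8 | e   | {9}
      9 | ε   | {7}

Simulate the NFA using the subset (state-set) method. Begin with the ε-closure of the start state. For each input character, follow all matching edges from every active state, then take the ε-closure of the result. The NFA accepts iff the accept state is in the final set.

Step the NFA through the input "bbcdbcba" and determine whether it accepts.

S₀ = ε-closure({0}) = {0,1,2,6,7,8}
'b' @ 1: {}  — dead — no transitions
rest 'bcdbcba' ignored (set empty)
end set {} — state 1 not in

Answer: REJECT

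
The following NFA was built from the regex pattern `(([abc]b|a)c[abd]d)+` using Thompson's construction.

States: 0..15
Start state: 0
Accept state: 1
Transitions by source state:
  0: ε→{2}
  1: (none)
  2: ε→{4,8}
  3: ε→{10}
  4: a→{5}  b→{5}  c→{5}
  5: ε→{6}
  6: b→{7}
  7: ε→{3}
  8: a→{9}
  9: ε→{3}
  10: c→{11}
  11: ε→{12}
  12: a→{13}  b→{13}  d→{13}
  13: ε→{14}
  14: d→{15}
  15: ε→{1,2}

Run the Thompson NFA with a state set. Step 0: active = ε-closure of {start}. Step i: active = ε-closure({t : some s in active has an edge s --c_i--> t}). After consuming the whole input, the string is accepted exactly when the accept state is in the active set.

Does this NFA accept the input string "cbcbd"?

Answer: ACCEPT

Trace:
start: ε-closure({0}) = {0,2,4,8}
'c' @ 1: {5,6}
'b' @ 2: {3,7,10}
'c' @ 3: {11,12}
'b' @ 4: {13,14}
'd' @ 5: {1,2,4,8,15}  [accepting]
end set {1,2,4,8,15} — state 1 in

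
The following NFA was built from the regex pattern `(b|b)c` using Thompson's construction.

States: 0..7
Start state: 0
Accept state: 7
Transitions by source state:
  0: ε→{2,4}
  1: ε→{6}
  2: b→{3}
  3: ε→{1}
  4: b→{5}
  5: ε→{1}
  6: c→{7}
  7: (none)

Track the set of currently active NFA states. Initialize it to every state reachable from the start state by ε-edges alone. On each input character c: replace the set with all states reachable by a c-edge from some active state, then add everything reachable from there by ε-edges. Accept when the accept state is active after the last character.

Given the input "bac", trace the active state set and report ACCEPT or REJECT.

initial (ε-close {0}): {0,2,4}
'b' @ 1: {1,3,5,6}
'a' @ 2: {}  — no active states
rest 'c' ignored (set empty)
end set {} — state 7 not in

Answer: REJECT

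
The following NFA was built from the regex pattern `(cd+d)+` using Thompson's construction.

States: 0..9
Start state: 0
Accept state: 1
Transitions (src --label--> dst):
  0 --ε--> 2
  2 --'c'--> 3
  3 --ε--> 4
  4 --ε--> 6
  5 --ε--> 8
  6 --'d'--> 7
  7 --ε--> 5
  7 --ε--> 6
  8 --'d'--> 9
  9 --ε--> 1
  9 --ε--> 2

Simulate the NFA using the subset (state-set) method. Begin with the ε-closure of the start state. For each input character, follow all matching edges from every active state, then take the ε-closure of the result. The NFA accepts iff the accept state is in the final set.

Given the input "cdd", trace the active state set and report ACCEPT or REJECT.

Answer: ACCEPT

Trace:
S₀ = ε-closure({0}) = {0,2}
'c' @ 1: {3,4,6}
'd' @ 2: {5,6,7,8}
'd' @ 3: {1,2,5,6,7,8,9}  [accepting]
final: {1,2,5,6,7,8,9}; accept 1 in set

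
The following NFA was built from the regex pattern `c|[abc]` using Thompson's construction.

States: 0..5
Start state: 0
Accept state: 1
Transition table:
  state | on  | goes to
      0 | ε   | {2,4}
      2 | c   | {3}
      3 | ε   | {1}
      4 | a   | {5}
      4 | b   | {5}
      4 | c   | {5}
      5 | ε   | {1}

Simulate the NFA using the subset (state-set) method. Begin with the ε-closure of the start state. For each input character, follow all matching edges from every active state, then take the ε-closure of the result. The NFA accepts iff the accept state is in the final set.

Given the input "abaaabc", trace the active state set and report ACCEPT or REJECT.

Answer: REJECT

Derivation:
start: ε-closure({0}) = {0,2,4}
'a' @ 1: {1,5}  ✓accept
'b' @ 2: {}  — dead — no transitions
rest 'aaabc' ignored (set empty)
after full input: {}  (accept=1 not in)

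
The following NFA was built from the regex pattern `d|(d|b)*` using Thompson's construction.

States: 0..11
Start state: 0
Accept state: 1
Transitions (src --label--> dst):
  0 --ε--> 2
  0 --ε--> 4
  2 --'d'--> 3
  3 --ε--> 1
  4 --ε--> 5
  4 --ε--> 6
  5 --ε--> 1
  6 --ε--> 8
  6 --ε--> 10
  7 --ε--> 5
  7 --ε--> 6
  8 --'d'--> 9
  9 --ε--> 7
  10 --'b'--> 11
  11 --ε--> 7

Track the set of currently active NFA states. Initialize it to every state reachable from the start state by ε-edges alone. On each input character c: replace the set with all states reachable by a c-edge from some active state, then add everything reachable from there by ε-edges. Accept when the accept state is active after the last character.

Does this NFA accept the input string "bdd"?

start: ε-closure({0}) = {0,1,2,4,5,6,8,10}
'b' @ 1: {1,5,6,7,8,10,11}  (accept∈set)
'd' @ 2: {1,5,6,7,8,9,10}  (accept∈set)
'd' @ 3: {1,5,6,7,8,9,10}  (accept∈set)
end set {1,5,6,7,8,9,10} — state 1 in

Answer: ACCEPT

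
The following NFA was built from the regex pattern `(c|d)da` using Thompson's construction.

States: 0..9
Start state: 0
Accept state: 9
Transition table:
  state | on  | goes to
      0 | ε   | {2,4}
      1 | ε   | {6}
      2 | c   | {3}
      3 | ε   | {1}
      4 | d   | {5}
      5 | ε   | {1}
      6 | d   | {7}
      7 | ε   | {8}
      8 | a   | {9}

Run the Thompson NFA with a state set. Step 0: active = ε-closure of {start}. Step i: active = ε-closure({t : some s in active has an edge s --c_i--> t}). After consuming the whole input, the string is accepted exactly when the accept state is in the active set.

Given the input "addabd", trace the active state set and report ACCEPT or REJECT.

start: ε-closure({0}) = {0,2,4}
'a' @ 1: {}  — dead — no transitions
rest 'ddabd' ignored (set empty)
end set {} — state 9 not in

Answer: REJECT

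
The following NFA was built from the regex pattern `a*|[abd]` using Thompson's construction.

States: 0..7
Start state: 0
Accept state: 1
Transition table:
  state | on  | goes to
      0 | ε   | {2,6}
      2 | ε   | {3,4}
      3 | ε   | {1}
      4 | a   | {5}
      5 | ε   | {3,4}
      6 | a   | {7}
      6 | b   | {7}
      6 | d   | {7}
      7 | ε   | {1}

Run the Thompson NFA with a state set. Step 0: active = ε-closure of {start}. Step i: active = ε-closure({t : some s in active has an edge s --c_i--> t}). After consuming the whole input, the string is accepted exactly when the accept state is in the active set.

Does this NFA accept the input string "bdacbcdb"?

Answer: REJECT

Derivation:
initial (ε-close {0}): {0,1,2,3,4,6}
'b' @ 1: {1,7}  [accepting]
'd' @ 2: {}  — no active states
rest 'acbcdb' ignored (set empty)
end set {} — state 1 not in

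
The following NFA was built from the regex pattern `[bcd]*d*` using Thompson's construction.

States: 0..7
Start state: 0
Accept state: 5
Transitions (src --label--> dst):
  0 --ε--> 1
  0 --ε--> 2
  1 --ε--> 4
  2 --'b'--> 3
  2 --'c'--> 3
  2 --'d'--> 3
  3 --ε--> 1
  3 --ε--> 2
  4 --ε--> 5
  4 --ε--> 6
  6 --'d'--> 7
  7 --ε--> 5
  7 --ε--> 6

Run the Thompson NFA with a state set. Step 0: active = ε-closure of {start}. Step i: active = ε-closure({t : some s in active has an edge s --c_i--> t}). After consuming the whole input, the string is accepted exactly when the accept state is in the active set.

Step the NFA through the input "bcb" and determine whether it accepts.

start: ε-closure({0}) = {0,1,2,4,5,6}
'b' @ 1: {1,2,3,4,5,6}  ✓accept
'c' @ 2: {1,2,3,4,5,6}  ✓accept
'b' @ 3: {1,2,3,4,5,6}  ✓accept
final: {1,2,3,4,5,6}; accept 5 in set

Answer: ACCEPT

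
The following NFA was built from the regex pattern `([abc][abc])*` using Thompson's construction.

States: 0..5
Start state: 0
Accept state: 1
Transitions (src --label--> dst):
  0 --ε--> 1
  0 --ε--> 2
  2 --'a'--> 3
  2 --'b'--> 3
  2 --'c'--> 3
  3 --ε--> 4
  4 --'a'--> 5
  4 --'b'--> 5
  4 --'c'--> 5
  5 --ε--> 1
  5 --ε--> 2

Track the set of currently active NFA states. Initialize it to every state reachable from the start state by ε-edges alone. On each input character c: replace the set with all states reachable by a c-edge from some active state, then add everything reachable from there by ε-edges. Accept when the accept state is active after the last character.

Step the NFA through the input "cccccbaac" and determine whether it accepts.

Answer: REJECT

Trace:
start: ε-closure({0}) = {0,1,2}
'c' @ 1: {3,4}
'c' @ 2: {1,2,5}  ✓accept
'c' @ 3: {3,4}
'c' @ 4: {1,2,5}  ✓accept
'c' @ 5: {3,4}
'b' @ 6: {1,2,5}  ✓accept
'a' @ 7: {3,4}
'a' @ 8: {1,2,5}  ✓accept
'c' @ 9: {3,4}
final: {3,4}; accept 1 not in set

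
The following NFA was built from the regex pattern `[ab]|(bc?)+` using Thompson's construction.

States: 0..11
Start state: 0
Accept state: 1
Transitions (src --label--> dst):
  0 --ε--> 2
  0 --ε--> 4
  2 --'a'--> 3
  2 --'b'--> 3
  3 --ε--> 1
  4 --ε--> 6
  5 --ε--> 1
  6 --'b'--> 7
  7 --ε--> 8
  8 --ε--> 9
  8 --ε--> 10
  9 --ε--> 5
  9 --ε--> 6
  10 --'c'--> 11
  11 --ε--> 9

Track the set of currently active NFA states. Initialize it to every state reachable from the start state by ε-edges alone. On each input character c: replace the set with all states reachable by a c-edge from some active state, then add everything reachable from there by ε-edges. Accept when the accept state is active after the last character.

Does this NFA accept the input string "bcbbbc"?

S₀ = ε-closure({0}) = {0,2,4,6}
'b' @ 1: {1,3,5,6,7,8,9,10}  (accept∈set)
'c' @ 2: {1,5,6,9,11}  (accept∈set)
'b' @ 3: {1,5,6,7,8,9,10}  (accept∈set)
'b' @ 4: {1,5,6,7,8,9,10}  (accept∈set)
'b' @ 5: {1,5,6,7,8,9,10}  (accept∈set)
'c' @ 6: {1,5,6,9,11}  (accept∈set)
after full input: {1,5,6,9,11}  (accept=1 in)

Answer: ACCEPT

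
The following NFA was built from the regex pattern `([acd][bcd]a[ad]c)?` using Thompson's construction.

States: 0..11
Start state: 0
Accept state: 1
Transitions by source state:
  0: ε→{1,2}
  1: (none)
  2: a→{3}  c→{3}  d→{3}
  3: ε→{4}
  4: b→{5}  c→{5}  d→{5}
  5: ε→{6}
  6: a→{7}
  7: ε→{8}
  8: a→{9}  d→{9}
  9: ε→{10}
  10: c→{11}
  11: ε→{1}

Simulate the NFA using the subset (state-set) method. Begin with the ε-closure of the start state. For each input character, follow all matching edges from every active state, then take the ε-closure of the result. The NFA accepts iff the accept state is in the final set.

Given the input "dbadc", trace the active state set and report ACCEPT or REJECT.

Answer: ACCEPT

Derivation:
initial (ε-close {0}): {0,1,2}
'd' @ 1: {3,4}
'b' @ 2: {5,6}
'a' @ 3: {7,8}
'd' @ 4: {9,10}
'c' @ 5: {1,11}  ✓accept
final: {1,11}; accept 1 in set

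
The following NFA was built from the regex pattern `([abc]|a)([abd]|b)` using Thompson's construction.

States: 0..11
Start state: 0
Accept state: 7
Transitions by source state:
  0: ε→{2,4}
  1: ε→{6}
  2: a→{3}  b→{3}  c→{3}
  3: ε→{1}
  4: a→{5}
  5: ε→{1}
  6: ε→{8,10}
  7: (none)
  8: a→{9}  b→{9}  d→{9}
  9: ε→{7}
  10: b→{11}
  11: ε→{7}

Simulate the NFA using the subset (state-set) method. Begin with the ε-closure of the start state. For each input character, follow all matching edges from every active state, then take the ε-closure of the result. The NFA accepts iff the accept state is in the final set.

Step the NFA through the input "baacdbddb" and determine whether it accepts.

start: ε-closure({0}) = {0,2,4}
'b' @ 1: {1,3,6,8,10}
'a' @ 2: {7,9}  ✓accept
'a' @ 3: {}  — dead — no transitions
rest 'cdbddb' ignored (set empty)
final: {}; accept 7 not in set

Answer: REJECT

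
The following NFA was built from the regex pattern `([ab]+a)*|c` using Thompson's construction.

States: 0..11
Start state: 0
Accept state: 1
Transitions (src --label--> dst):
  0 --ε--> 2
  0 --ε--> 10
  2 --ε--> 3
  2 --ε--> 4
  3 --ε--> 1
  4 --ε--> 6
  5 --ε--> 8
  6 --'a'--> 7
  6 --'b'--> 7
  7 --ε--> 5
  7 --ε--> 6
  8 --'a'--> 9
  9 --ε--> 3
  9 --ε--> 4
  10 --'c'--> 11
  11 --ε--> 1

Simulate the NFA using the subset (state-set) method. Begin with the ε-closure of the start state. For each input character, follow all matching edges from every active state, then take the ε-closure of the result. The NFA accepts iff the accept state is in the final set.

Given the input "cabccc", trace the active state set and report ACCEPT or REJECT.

initial (ε-close {0}): {0,1,2,3,4,6,10}
'c' @ 1: {1,11}  (accept∈set)
'a' @ 2: {}  — state set empty
rest 'bccc' ignored (set empty)
after full input: {}  (accept=1 not in)

Answer: REJECT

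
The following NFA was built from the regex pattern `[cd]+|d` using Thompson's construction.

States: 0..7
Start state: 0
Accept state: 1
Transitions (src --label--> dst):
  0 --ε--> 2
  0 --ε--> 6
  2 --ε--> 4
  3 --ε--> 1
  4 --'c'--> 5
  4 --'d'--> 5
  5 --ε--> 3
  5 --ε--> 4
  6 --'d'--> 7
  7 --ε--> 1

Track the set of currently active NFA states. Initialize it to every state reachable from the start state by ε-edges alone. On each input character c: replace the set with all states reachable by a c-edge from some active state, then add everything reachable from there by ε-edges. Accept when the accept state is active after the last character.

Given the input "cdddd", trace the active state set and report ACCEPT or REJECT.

Answer: ACCEPT

Steps:
start: ε-closure({0}) = {0,2,4,6}
'c' @ 1: {1,3,4,5}  ✓accept
'd' @ 2: {1,3,4,5}  ✓accept
'd' @ 3: {1,3,4,5}  ✓accept
'd' @ 4: {1,3,4,5}  ✓accept
'd' @ 5: {1,3,4,5}  ✓accept
final: {1,3,4,5}; accept 1 in set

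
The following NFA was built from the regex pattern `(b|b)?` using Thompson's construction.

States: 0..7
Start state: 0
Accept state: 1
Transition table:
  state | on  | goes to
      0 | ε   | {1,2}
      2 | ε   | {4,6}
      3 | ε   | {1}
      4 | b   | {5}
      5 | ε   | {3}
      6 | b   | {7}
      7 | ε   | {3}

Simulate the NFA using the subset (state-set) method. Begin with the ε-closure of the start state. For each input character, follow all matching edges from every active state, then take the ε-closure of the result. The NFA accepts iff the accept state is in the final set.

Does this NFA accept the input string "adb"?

Answer: REJECT

Steps:
S₀ = ε-closure({0}) = {0,1,2,4,6}
'a' @ 1: {}  — state set empty
rest 'db' ignored (set empty)
end set {} — state 1 not in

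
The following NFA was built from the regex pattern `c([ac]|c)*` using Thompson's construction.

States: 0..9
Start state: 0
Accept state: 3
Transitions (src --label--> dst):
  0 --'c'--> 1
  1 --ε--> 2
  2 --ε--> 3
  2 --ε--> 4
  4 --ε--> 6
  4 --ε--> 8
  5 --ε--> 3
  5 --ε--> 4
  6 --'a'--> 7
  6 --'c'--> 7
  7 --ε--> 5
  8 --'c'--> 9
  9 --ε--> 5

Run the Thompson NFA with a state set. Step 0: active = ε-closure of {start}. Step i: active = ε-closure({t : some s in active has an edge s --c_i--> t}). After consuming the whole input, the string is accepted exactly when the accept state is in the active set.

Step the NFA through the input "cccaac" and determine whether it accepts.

Answer: ACCEPT

Steps:
initial (ε-close {0}): {0}
'c' @ 1: {1,2,3,4,6,8}  ✓accept
'c' @ 2: {3,4,5,6,7,8,9}  ✓accept
'c' @ 3: {3,4,5,6,7,8,9}  ✓accept
'a' @ 4: {3,4,5,6,7,8}  ✓accept
'a' @ 5: {3,4,5,6,7,8}  ✓accept
'c' @ 6: {3,4,5,6,7,8,9}  ✓accept
after full input: {3,4,5,6,7,8,9}  (accept=3 in)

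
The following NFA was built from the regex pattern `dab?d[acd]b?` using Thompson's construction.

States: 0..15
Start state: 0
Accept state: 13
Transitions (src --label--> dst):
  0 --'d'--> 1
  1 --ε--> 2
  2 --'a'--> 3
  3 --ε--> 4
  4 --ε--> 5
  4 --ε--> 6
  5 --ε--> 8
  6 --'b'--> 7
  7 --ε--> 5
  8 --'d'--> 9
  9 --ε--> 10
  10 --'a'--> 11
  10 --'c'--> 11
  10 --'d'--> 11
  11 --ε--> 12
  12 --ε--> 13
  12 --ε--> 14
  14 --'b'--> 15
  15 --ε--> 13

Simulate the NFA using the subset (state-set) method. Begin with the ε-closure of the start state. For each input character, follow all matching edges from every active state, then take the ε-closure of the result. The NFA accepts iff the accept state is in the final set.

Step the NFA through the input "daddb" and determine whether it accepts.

Answer: ACCEPT

Steps:
start: ε-closure({0}) = {0}
'd' @ 1: {1,2}
'a' @ 2: {3,4,5,6,8}
'd' @ 3: {9,10}
'd' @ 4: {11,12,13,14}  (accept∈set)
'b' @ 5: {13,15}  (accept∈set)
final: {13,15}; accept 13 in set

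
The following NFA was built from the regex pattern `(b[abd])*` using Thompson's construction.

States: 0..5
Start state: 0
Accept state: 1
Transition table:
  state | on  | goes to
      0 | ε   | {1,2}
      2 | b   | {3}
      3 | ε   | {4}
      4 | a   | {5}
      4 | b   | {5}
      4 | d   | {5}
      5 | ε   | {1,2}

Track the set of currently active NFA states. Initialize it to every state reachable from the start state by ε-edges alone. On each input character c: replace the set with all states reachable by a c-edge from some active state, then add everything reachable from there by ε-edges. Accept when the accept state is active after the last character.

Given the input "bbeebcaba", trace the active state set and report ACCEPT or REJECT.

Answer: REJECT

Derivation:
initial (ε-close {0}): {0,1,2}
'b' @ 1: {3,4}
'b' @ 2: {1,2,5}  ✓accept
'e' @ 3: {}  — dead — no transitions
rest 'ebcaba' ignored (set empty)
end set {} — state 1 not in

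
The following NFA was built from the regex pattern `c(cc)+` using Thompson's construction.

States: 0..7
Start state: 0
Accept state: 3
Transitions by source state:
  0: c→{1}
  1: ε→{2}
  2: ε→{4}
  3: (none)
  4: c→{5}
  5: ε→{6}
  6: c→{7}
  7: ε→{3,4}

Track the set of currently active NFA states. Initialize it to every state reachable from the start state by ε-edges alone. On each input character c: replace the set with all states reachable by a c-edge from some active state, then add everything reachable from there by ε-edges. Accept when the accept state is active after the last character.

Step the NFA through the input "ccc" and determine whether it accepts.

Answer: ACCEPT

Steps:
initial (ε-close {0}): {0}
'c' @ 1: {1,2,4}
'c' @ 2: {5,6}
'c' @ 3: {3,4,7}  ✓accept
final: {3,4,7}; accept 3 in set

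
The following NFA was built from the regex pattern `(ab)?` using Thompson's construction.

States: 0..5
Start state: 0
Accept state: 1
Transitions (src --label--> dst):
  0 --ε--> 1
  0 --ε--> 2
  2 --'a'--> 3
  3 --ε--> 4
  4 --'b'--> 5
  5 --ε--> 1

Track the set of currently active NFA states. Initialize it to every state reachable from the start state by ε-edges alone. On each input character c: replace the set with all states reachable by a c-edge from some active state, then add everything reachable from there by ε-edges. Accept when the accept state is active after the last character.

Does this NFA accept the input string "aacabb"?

Answer: REJECT

Trace:
initial (ε-close {0}): {0,1,2}
'a' @ 1: {3,4}
'a' @ 2: {}  — no active states
rest 'cabb' ignored (set empty)
end set {} — state 1 not in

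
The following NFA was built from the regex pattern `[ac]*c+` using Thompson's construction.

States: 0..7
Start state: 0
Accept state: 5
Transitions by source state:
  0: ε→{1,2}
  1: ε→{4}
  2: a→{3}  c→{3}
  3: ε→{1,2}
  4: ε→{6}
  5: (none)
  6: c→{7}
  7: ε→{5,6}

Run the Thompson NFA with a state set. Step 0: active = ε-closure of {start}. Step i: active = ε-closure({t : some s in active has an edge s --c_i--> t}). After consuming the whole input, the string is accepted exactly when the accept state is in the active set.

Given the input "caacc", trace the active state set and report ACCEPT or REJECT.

S₀ = ε-closure({0}) = {0,1,2,4,6}
'c' @ 1: {1,2,3,4,5,6,7}  [accepting]
'a' @ 2: {1,2,3,4,6}
'a' @ 3: {1,2,3,4,6}
'c' @ 4: {1,2,3,4,5,6,7}  [accepting]
'c' @ 5: {1,2,3,4,5,6,7}  [accepting]
end set {1,2,3,4,5,6,7} — state 5 in

Answer: ACCEPT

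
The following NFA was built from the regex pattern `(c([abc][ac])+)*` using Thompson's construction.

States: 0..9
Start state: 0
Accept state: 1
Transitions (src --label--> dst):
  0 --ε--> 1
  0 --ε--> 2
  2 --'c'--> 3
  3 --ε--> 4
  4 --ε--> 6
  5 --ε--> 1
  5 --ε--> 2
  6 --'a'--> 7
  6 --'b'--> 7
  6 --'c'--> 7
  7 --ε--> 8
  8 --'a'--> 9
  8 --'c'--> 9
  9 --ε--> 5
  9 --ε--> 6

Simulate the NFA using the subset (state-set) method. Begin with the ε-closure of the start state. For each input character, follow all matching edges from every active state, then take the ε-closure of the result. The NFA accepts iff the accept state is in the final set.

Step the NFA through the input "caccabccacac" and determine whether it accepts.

S₀ = ε-closure({0}) = {0,1,2}
'c' @ 1: {3,4,6}
'a' @ 2: {7,8}
'c' @ 3: {1,2,5,6,9}  (accept∈set)
'c' @ 4: {3,4,6,7,8}
'a' @ 5: {1,2,5,6,7,8,9}  (accept∈set)
'b' @ 6: {7,8}
'c' @ 7: {1,2,5,6,9}  (accept∈set)
'c' @ 8: {3,4,6,7,8}
'a' @ 9: {1,2,5,6,7,8,9}  (accept∈set)
'c' @ 10: {1,2,3,4,5,6,7,8,9}  (accept∈set)
'a' @ 11: {1,2,5,6,7,8,9}  (accept∈set)
'c' @ 12: {1,2,3,4,5,6,7,8,9}  (accept∈set)
end set {1,2,3,4,5,6,7,8,9} — state 1 in

Answer: ACCEPT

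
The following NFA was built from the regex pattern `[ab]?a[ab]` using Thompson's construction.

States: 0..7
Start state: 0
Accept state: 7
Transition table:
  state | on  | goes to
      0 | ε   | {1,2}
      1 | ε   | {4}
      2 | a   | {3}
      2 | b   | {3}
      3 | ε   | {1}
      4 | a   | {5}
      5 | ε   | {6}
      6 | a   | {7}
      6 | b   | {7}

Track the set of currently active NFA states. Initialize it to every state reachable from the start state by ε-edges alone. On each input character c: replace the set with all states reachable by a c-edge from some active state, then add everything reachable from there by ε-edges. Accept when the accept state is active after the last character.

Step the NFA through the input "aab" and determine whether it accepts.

Answer: ACCEPT

Steps:
initial (ε-close {0}): {0,1,2,4}
'a' @ 1: {1,3,4,5,6}
'a' @ 2: {5,6,7}  [accepting]
'b' @ 3: {7}  [accepting]
after full input: {7}  (accept=7 in)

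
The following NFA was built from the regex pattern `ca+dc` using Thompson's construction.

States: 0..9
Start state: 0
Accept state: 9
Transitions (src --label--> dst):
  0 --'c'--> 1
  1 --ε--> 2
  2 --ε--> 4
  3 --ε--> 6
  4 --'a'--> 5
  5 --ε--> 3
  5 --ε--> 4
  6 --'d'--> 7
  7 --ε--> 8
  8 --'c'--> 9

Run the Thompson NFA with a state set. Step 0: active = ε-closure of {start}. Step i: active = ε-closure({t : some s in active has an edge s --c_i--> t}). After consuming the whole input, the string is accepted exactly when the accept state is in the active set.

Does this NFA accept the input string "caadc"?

S₀ = ε-closure({0}) = {0}
'c' @ 1: {1,2,4}
'a' @ 2: {3,4,5,6}
'a' @ 3: {3,4,5,6}
'd' @ 4: {7,8}
'c' @ 5: {9}  ✓accept
end set {9} — state 9 in

Answer: ACCEPT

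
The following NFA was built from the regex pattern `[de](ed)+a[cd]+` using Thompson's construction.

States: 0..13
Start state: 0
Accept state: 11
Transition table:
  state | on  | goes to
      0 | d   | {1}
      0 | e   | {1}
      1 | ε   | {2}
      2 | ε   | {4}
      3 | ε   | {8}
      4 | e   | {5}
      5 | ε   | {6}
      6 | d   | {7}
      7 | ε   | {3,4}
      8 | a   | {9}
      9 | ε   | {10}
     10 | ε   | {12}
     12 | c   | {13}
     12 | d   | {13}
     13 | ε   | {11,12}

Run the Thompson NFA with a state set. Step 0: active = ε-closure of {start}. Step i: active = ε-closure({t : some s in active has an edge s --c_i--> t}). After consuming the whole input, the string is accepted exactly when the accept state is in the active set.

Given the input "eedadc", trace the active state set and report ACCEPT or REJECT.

Answer: ACCEPT

Steps:
start: ε-closure({0}) = {0}
'e' @ 1: {1,2,4}
'e' @ 2: {5,6}
'd' @ 3: {3,4,7,8}
'a' @ 4: {9,10,12}
'd' @ 5: {11,12,13}  (accept∈set)
'c' @ 6: {11,12,13}  (accept∈set)
after full input: {11,12,13}  (accept=11 in)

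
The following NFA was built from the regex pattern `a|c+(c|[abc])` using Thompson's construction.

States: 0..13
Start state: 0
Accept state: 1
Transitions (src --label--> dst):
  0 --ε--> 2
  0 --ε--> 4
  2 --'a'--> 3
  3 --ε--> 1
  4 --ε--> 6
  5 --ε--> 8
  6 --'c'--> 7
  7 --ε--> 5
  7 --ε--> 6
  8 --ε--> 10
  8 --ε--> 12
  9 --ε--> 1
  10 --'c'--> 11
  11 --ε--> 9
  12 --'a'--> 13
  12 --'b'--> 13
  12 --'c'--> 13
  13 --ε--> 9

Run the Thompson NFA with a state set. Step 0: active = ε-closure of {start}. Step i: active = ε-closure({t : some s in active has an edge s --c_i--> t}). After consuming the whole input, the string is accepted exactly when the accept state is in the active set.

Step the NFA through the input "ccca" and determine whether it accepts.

S₀ = ε-closure({0}) = {0,2,4,6}
'c' @ 1: {5,6,7,8,10,12}
'c' @ 2: {1,5,6,7,8,9,10,11,12,13}  [accepting]
'c' @ 3: {1,5,6,7,8,9,10,11,12,13}  [accepting]
'a' @ 4: {1,9,13}  [accepting]
end set {1,9,13} — state 1 in

Answer: ACCEPT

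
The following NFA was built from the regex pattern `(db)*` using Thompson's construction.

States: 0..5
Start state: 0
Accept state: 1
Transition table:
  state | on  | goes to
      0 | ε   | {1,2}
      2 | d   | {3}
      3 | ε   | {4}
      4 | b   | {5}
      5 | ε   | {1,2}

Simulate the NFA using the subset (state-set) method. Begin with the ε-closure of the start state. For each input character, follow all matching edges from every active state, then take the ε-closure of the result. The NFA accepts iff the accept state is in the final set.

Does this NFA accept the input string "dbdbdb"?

Answer: ACCEPT

Steps:
start: ε-closure({0}) = {0,1,2}
'd' @ 1: {3,4}
'b' @ 2: {1,2,5}  [accepting]
'd' @ 3: {3,4}
'b' @ 4: {1,2,5}  [accepting]
'd' @ 5: {3,4}
'b' @ 6: {1,2,5}  [accepting]
after full input: {1,2,5}  (accept=1 in)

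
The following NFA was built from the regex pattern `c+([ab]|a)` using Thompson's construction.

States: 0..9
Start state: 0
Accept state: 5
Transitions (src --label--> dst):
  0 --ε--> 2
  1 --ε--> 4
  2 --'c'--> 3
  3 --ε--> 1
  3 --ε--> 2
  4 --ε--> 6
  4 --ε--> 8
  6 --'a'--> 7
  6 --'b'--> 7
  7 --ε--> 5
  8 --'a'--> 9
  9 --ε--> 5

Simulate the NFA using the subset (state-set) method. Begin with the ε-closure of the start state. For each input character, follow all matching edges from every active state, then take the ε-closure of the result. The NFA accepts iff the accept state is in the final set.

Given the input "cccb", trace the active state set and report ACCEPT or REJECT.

Answer: ACCEPT

Trace:
initial (ε-close {0}): {0,2}
'c' @ 1: {1,2,3,4,6,8}
'c' @ 2: {1,2,3,4,6,8}
'c' @ 3: {1,2,3,4,6,8}
'b' @ 4: {5,7}  ✓accept
final: {5,7}; accept 5 in set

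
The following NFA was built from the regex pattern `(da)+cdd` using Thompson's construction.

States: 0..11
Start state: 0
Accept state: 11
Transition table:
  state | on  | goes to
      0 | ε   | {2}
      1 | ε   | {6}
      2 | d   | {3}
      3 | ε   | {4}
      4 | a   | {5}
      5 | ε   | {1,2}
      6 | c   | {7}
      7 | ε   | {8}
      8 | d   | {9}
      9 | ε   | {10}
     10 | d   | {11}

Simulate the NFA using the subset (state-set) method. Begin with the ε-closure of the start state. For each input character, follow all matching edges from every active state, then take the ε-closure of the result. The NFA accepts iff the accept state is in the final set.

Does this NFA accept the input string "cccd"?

initial (ε-close {0}): {0,2}
'c' @ 1: {}  — state set empty
rest 'ccd' ignored (set empty)
end set {} — state 11 not in

Answer: REJECT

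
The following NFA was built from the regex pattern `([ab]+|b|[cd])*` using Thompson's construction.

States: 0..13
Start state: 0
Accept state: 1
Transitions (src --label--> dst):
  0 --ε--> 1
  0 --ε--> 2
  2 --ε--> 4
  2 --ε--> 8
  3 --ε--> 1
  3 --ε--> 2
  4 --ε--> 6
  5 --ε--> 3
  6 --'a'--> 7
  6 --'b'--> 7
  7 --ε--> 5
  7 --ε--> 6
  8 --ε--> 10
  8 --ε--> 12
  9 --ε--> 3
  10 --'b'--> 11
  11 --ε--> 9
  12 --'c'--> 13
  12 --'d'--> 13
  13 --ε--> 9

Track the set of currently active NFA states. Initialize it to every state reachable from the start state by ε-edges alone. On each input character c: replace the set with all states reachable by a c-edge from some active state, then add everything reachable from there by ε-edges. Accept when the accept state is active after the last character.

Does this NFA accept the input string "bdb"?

Answer: ACCEPT

Steps:
initial (ε-close {0}): {0,1,2,4,6,8,10,12}
'b' @ 1: {1,2,3,4,5,6,7,8,9,10,11,12}  [accepting]
'd' @ 2: {1,2,3,4,6,8,9,10,12,13}  [accepting]
'b' @ 3: {1,2,3,4,5,6,7,8,9,10,11,12}  [accepting]
after full input: {1,2,3,4,5,6,7,8,9,10,11,12}  (accept=1 in)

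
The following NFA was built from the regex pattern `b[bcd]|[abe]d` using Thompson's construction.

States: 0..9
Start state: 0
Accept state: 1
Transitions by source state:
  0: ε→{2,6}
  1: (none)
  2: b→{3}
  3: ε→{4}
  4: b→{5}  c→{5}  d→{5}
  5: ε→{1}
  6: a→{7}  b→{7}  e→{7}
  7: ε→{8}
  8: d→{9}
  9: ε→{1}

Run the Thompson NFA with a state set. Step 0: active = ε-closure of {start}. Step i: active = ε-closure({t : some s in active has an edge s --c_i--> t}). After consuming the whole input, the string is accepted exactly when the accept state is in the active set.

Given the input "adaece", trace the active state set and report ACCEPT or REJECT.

start: ε-closure({0}) = {0,2,6}
'a' @ 1: {7,8}
'd' @ 2: {1,9}  (accept∈set)
'a' @ 3: {}  — state set empty
rest 'ece' ignored (set empty)
after full input: {}  (accept=1 not in)

Answer: REJECT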